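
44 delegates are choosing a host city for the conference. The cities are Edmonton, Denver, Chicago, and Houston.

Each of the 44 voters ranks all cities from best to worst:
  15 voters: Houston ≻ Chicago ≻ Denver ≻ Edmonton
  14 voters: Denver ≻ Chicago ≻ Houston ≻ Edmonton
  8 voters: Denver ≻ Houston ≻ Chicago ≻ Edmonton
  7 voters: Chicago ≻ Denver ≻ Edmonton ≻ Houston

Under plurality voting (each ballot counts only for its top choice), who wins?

Denver

First-place votes: Edmonton 0, Denver 22, Chicago 7, Houston 15.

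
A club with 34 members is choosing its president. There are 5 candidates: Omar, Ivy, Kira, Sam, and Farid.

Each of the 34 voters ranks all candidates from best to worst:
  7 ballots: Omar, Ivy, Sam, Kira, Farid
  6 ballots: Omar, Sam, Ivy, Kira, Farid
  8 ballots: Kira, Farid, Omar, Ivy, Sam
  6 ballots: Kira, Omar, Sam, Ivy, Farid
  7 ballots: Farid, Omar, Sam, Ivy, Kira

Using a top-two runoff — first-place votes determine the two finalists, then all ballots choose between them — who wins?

Round 1 first-place votes: Omar 13, Ivy 0, Kira 14, Sam 0, Farid 7. Kira and Omar advance.
Runoff: Kira is ranked above Omar on 14 ballots, Omar above Kira on 20.

Omar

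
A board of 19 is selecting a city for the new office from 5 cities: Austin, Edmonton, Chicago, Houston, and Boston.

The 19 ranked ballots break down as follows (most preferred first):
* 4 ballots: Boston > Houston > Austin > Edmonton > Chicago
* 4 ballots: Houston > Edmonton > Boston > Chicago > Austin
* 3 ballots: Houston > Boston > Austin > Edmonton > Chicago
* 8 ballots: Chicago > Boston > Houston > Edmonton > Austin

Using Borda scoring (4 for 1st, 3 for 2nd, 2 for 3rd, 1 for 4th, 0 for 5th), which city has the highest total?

Boston

Austin: 4×2 + 4×0 + 3×2 + 8×0 = 14
Edmonton: 4×1 + 4×3 + 3×1 + 8×1 = 27
Chicago: 4×0 + 4×1 + 3×0 + 8×4 = 36
Houston: 4×3 + 4×4 + 3×4 + 8×2 = 56
Boston: 4×4 + 4×2 + 3×3 + 8×3 = 57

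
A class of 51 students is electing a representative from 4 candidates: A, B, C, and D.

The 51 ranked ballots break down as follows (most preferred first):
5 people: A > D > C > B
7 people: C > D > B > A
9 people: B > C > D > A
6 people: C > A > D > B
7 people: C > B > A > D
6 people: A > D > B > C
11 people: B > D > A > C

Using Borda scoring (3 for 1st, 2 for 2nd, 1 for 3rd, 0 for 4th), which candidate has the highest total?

A: 5×3 + 7×0 + 9×0 + 6×2 + 7×1 + 6×3 + 11×1 = 63
B: 5×0 + 7×1 + 9×3 + 6×0 + 7×2 + 6×1 + 11×3 = 87
C: 5×1 + 7×3 + 9×2 + 6×3 + 7×3 + 6×0 + 11×0 = 83
D: 5×2 + 7×2 + 9×1 + 6×1 + 7×0 + 6×2 + 11×2 = 73

B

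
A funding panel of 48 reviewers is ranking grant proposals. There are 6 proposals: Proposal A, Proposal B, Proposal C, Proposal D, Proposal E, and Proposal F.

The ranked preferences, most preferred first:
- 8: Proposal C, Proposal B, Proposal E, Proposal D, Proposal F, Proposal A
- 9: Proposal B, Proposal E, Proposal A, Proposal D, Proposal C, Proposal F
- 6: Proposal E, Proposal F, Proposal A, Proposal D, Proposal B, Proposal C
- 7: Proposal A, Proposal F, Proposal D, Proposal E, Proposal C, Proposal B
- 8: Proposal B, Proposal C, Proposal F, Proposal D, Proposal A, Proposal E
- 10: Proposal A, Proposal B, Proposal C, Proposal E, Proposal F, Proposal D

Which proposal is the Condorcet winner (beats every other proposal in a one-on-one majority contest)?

Proposal B

Proposal B vs Proposal A: 25–23
Proposal B vs Proposal C: 33–15
Proposal B vs Proposal D: 35–13
Proposal B vs Proposal E: 35–13
Proposal B vs Proposal F: 35–13
Proposal B beats every other proposal.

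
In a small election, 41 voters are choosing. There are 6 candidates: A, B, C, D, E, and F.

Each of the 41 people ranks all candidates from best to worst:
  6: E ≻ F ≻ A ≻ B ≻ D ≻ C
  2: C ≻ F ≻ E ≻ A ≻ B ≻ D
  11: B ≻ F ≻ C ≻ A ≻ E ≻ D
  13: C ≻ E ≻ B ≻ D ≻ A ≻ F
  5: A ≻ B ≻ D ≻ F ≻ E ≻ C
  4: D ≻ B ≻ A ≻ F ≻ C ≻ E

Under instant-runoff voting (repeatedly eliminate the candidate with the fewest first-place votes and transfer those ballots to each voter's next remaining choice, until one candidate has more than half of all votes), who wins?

Round 1: A 5, B 11, C 15, D 4, E 6, F 0. F eliminated.
Round 2: A 5, B 11, C 15, D 4, E 6. D eliminated.
Round 3: A 5, B 15, C 15, E 6. A eliminated.
Round 4: B 20, C 15, E 6. E eliminated.
Round 5: B 26, C 15. B has a majority (≥21).

B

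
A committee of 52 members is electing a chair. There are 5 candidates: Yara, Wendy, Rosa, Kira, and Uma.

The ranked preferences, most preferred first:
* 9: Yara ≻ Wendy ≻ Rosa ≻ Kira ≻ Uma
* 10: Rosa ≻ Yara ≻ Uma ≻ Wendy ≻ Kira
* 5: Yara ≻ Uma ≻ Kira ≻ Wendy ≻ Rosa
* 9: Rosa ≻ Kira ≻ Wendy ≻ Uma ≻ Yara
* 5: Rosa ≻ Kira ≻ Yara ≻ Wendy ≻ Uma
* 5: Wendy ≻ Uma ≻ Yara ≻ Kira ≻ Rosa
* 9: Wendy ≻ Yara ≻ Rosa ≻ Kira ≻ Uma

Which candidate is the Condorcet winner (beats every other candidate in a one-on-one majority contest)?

Yara vs Wendy: 29–23
Yara vs Rosa: 28–24
Yara vs Kira: 38–14
Yara vs Uma: 38–14
Yara beats every other candidate.

Yara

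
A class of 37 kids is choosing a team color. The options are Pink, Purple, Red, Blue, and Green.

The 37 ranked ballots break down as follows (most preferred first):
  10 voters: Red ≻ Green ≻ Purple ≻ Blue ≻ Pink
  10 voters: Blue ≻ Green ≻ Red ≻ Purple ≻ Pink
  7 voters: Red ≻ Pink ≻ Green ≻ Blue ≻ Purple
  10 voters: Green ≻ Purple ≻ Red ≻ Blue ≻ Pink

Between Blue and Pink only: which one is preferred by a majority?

Blue

Blue is ranked above Pink on 30 ballots; Pink above Blue on 7.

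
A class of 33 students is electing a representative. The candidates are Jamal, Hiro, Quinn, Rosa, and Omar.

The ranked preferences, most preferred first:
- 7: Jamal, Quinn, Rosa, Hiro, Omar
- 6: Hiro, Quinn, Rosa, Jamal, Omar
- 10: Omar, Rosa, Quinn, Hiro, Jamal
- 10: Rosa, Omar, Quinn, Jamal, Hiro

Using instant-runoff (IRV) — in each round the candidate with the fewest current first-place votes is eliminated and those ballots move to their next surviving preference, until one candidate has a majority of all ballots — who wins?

Rosa

Round 1: Jamal 7, Hiro 6, Quinn 0, Rosa 10, Omar 10. Quinn eliminated.
Round 2: Jamal 7, Hiro 6, Rosa 10, Omar 10. Hiro eliminated.
Round 3: Jamal 7, Rosa 16, Omar 10. Jamal eliminated.
Round 4: Rosa 23, Omar 10. Rosa has a majority (≥17).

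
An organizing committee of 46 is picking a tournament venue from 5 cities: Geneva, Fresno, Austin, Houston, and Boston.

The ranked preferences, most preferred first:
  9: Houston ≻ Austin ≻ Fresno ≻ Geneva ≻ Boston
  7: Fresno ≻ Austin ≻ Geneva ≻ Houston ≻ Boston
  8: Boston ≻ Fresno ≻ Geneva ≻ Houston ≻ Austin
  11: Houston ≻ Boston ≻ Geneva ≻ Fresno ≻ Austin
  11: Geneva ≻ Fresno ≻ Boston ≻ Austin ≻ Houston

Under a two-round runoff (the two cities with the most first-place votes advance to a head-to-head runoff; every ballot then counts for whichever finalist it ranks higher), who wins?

Round 1 first-place votes: Geneva 11, Fresno 7, Austin 0, Houston 20, Boston 8. Houston and Geneva advance.
Runoff: Houston is ranked above Geneva on 20 ballots, Geneva above Houston on 26.

Geneva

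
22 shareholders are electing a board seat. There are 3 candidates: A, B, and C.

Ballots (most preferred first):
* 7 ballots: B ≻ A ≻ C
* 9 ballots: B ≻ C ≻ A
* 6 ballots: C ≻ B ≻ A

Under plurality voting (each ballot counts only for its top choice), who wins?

First-place votes: A 0, B 16, C 6.

B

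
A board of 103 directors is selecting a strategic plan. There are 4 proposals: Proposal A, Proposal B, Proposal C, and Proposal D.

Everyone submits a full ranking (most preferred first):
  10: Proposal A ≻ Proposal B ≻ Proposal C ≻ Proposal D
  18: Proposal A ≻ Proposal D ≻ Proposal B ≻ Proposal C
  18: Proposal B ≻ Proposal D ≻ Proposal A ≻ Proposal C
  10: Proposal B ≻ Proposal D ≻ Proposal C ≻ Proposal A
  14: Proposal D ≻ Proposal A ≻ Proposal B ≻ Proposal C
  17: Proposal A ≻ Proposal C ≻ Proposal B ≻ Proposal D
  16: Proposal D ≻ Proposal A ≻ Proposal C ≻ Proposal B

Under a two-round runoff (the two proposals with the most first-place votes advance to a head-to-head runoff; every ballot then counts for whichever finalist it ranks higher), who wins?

Proposal D

Round 1 first-place votes: Proposal A 45, Proposal B 28, Proposal C 0, Proposal D 30. Proposal A and Proposal D advance.
Runoff: Proposal A is ranked above Proposal D on 45 ballots, Proposal D above Proposal A on 58.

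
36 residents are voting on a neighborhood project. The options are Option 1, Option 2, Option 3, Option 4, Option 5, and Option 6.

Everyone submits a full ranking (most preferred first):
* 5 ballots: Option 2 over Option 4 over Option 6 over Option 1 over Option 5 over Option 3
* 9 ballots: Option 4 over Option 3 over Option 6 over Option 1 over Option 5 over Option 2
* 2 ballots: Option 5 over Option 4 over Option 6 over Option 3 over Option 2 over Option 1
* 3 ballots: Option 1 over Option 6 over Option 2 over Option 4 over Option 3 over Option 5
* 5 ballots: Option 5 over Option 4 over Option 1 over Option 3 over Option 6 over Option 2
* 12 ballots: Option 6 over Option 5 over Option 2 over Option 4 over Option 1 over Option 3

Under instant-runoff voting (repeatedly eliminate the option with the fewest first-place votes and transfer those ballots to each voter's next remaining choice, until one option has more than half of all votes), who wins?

Round 1: Option 1 3, Option 2 5, Option 3 0, Option 4 9, Option 5 7, Option 6 12. Option 3 eliminated.
Round 2: Option 1 3, Option 2 5, Option 4 9, Option 5 7, Option 6 12. Option 1 eliminated.
Round 3: Option 2 5, Option 4 9, Option 5 7, Option 6 15. Option 2 eliminated.
Round 4: Option 4 14, Option 5 7, Option 6 15. Option 5 eliminated.
Round 5: Option 4 21, Option 6 15. Option 4 has a majority (≥19).

Option 4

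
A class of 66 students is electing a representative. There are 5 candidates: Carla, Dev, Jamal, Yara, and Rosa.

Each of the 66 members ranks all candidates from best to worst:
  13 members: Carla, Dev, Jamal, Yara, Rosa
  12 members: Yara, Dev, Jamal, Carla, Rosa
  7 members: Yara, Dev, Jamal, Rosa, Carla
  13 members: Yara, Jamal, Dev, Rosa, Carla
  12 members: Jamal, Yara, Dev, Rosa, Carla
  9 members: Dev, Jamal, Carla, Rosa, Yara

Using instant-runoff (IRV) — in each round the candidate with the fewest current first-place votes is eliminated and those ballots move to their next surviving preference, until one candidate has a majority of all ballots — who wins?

Round 1: Carla 13, Dev 9, Jamal 12, Yara 32, Rosa 0. Rosa eliminated.
Round 2: Carla 13, Dev 9, Jamal 12, Yara 32. Dev eliminated.
Round 3: Carla 13, Jamal 21, Yara 32. Carla eliminated.
Round 4: Jamal 34, Yara 32. Jamal has a majority (≥34).

Jamal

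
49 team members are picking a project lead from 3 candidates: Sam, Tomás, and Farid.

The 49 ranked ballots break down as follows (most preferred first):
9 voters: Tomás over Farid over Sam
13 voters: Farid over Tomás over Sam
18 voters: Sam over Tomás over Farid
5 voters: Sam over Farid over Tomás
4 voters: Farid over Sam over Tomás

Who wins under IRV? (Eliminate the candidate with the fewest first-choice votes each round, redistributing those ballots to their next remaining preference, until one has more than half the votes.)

Round 1: Sam 23, Tomás 9, Farid 17. Tomás eliminated.
Round 2: Sam 23, Farid 26. Farid has a majority (≥25).

Farid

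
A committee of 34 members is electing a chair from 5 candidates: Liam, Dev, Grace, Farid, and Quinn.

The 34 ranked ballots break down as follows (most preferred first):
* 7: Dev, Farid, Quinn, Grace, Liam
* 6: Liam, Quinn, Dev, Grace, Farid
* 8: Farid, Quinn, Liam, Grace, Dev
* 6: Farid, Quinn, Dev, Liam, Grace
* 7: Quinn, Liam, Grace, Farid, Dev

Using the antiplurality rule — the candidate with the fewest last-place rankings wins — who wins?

Quinn

Last-place votes: Liam 7, Dev 15, Grace 6, Farid 6, Quinn 0.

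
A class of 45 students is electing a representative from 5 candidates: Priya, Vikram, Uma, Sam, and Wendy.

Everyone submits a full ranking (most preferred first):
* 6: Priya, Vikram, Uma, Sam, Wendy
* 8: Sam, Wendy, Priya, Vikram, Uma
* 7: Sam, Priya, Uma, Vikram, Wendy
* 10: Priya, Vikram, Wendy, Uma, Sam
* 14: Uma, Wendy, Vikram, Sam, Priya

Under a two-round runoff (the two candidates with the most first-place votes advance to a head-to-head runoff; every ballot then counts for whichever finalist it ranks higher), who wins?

Sam

Round 1 first-place votes: Priya 16, Vikram 0, Uma 14, Sam 15, Wendy 0. Priya and Sam advance.
Runoff: Priya is ranked above Sam on 16 ballots, Sam above Priya on 29.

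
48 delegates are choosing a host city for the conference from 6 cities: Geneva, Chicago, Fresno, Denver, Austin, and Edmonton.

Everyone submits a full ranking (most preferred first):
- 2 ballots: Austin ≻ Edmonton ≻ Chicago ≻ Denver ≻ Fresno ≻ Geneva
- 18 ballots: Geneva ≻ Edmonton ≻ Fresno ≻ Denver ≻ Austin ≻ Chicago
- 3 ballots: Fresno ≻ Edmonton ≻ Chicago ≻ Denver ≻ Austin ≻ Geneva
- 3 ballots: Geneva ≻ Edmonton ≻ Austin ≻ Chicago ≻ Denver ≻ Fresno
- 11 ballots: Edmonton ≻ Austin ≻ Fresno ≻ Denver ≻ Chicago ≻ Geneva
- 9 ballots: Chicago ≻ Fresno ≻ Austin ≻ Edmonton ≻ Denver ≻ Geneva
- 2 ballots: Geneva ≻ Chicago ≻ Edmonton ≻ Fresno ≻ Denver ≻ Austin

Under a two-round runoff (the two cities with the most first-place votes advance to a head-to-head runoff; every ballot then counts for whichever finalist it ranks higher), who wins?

Edmonton

Round 1 first-place votes: Geneva 23, Chicago 9, Fresno 3, Denver 0, Austin 2, Edmonton 11. Geneva and Edmonton advance.
Runoff: Geneva is ranked above Edmonton on 23 ballots, Edmonton above Geneva on 25.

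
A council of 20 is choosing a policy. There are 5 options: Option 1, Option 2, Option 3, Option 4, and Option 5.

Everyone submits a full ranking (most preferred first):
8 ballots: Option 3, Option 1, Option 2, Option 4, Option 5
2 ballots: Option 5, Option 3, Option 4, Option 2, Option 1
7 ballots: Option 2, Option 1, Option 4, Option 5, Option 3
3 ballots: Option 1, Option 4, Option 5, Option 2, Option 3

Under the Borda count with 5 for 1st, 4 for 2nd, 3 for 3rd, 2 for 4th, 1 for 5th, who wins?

Option 1

Option 1: 8×4 + 2×1 + 7×4 + 3×5 = 77
Option 2: 8×3 + 2×2 + 7×5 + 3×2 = 69
Option 3: 8×5 + 2×4 + 7×1 + 3×1 = 58
Option 4: 8×2 + 2×3 + 7×3 + 3×4 = 55
Option 5: 8×1 + 2×5 + 7×2 + 3×3 = 41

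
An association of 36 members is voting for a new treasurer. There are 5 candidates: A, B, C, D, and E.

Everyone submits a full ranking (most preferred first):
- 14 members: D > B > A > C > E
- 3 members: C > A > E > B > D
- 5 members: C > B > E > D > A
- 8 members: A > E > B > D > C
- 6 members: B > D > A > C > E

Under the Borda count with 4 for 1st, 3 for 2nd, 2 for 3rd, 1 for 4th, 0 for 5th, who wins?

B

A: 14×2 + 3×3 + 5×0 + 8×4 + 6×2 = 81
B: 14×3 + 3×1 + 5×3 + 8×2 + 6×4 = 100
C: 14×1 + 3×4 + 5×4 + 8×0 + 6×1 = 52
D: 14×4 + 3×0 + 5×1 + 8×1 + 6×3 = 87
E: 14×0 + 3×2 + 5×2 + 8×3 + 6×0 = 40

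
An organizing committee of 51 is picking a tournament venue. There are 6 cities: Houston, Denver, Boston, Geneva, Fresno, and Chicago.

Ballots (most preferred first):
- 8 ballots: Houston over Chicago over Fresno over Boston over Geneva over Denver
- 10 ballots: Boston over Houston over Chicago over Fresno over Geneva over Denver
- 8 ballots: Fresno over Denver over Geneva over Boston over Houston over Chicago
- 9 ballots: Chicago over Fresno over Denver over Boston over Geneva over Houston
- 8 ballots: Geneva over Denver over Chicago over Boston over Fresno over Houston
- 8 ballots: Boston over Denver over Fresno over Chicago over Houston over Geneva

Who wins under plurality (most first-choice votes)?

First-place votes: Houston 8, Denver 0, Boston 18, Geneva 8, Fresno 8, Chicago 9.

Boston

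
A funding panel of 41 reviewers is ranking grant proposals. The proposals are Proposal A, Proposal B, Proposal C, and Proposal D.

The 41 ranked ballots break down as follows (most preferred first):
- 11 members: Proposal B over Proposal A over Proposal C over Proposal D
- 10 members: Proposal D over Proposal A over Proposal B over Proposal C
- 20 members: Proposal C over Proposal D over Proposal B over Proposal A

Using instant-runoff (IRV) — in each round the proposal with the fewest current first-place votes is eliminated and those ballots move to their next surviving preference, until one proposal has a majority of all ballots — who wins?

Proposal B

Round 1: Proposal A 0, Proposal B 11, Proposal C 20, Proposal D 10. Proposal A eliminated.
Round 2: Proposal B 11, Proposal C 20, Proposal D 10. Proposal D eliminated.
Round 3: Proposal B 21, Proposal C 20. Proposal B has a majority (≥21).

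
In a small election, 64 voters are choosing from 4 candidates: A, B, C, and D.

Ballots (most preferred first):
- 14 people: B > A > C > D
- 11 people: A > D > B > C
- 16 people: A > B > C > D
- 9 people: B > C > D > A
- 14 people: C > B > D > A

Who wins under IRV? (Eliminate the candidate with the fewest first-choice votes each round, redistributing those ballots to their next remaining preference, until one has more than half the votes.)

Round 1: A 27, B 23, C 14, D 0. D eliminated.
Round 2: A 27, B 23, C 14. C eliminated.
Round 3: A 27, B 37. B has a majority (≥33).

B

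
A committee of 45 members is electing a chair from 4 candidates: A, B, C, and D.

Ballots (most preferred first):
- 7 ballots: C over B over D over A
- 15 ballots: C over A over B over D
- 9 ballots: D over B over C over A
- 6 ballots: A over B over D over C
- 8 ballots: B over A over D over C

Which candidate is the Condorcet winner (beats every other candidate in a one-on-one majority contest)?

B

B vs A: 24–21
B vs C: 23–22
B vs D: 36–9
B beats every other candidate.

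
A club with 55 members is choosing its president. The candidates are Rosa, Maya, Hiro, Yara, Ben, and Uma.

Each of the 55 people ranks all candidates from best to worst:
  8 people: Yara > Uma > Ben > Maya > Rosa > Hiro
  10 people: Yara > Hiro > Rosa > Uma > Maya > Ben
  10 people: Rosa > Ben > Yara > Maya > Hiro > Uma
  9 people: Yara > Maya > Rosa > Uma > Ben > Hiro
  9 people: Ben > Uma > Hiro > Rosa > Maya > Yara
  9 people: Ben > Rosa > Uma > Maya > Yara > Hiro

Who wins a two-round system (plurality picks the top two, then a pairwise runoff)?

Round 1 first-place votes: Rosa 10, Maya 0, Hiro 0, Yara 27, Ben 18, Uma 0. Yara and Ben advance.
Runoff: Yara is ranked above Ben on 27 ballots, Ben above Yara on 28.

Ben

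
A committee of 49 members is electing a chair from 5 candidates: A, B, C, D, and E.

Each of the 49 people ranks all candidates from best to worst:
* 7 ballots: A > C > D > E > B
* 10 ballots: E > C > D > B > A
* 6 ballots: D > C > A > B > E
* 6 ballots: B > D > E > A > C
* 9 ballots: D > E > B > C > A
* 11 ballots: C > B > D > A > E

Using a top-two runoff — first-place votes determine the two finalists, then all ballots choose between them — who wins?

C

Round 1 first-place votes: A 7, B 6, C 11, D 15, E 10. D and C advance.
Runoff: D is ranked above C on 21 ballots, C above D on 28.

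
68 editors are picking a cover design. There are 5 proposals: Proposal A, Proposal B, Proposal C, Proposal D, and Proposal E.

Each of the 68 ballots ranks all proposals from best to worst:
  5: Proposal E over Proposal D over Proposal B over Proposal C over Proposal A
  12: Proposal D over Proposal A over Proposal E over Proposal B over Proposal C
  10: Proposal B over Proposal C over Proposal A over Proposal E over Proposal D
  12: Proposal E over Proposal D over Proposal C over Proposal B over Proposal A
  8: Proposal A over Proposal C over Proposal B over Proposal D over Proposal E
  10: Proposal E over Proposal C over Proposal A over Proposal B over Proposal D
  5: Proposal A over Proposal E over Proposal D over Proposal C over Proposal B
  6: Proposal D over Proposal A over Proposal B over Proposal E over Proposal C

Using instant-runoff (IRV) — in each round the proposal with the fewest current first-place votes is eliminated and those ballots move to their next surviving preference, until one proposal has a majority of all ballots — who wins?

Round 1: Proposal A 13, Proposal B 10, Proposal C 0, Proposal D 18, Proposal E 27. Proposal C eliminated.
Round 2: Proposal A 13, Proposal B 10, Proposal D 18, Proposal E 27. Proposal B eliminated.
Round 3: Proposal A 23, Proposal D 18, Proposal E 27. Proposal D eliminated.
Round 4: Proposal A 41, Proposal E 27. Proposal A has a majority (≥35).

Proposal A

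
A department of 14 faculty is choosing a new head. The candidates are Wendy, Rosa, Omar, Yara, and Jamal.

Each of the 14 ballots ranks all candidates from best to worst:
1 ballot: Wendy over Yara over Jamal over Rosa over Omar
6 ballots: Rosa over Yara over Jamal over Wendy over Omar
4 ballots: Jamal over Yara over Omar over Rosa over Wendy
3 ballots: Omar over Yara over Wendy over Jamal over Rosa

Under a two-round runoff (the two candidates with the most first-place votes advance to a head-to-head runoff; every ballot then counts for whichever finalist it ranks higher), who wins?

Round 1 first-place votes: Wendy 1, Rosa 6, Omar 3, Yara 0, Jamal 4. Rosa and Jamal advance.
Runoff: Rosa is ranked above Jamal on 6 ballots, Jamal above Rosa on 8.

Jamal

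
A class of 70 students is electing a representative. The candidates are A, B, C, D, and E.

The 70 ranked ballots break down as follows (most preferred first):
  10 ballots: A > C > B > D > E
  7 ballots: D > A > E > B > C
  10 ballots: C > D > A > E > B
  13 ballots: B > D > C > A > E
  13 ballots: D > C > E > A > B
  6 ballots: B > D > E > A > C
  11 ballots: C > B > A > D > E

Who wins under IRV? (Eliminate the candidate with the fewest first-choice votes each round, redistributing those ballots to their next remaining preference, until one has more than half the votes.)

Round 1: A 10, B 19, C 21, D 20, E 0. E eliminated.
Round 2: A 10, B 19, C 21, D 20. A eliminated.
Round 3: B 19, C 31, D 20. B eliminated.
Round 4: C 31, D 39. D has a majority (≥36).

D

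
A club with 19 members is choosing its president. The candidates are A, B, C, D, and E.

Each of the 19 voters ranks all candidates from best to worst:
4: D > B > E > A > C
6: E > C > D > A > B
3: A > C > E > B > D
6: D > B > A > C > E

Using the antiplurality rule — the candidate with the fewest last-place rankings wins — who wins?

A

Last-place votes: A 0, B 6, C 4, D 3, E 6.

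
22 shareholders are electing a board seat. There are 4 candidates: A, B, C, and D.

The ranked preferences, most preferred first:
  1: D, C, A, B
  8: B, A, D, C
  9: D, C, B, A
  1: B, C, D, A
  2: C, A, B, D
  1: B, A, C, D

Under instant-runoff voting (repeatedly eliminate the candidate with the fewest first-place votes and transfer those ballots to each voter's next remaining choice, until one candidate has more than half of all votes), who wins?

Round 1: A 0, B 10, C 2, D 10. A eliminated.
Round 2: B 10, C 2, D 10. C eliminated.
Round 3: B 12, D 10. B has a majority (≥12).

B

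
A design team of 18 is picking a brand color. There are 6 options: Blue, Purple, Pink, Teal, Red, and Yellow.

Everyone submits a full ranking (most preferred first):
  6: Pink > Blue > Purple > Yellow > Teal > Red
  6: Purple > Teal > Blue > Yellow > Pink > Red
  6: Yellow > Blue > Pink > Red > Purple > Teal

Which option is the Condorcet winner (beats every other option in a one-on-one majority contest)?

Blue

Blue vs Purple: 12–6
Blue vs Pink: 12–6
Blue vs Teal: 12–6
Blue vs Red: 18–0
Blue vs Yellow: 12–6
Blue beats every other option.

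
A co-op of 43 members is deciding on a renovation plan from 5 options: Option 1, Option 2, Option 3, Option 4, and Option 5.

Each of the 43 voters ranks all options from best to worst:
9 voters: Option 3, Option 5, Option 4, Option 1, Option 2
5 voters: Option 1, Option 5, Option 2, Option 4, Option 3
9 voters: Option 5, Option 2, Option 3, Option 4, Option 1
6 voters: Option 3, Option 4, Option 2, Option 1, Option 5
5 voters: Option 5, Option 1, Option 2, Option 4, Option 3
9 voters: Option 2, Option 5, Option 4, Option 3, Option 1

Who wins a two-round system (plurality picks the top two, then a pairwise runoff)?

Round 1 first-place votes: Option 1 5, Option 2 9, Option 3 15, Option 4 0, Option 5 14. Option 3 and Option 5 advance.
Runoff: Option 3 is ranked above Option 5 on 15 ballots, Option 5 above Option 3 on 28.

Option 5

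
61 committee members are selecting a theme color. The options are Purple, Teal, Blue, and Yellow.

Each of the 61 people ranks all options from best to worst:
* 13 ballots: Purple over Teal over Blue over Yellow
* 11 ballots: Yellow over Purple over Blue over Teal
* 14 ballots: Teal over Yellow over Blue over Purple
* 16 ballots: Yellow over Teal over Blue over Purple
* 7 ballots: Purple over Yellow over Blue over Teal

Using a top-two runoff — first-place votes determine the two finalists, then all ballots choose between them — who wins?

Yellow

Round 1 first-place votes: Purple 20, Teal 14, Blue 0, Yellow 27. Yellow and Purple advance.
Runoff: Yellow is ranked above Purple on 41 ballots, Purple above Yellow on 20.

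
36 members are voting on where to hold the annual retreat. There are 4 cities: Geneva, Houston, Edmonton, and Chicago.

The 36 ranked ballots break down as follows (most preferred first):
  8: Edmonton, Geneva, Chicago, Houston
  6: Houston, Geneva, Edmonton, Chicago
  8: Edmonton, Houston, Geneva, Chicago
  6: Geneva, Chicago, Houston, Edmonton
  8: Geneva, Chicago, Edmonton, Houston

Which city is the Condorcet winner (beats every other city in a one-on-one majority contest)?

Geneva

Geneva vs Houston: 22–14
Geneva vs Edmonton: 20–16
Geneva vs Chicago: 36–0
Geneva beats every other city.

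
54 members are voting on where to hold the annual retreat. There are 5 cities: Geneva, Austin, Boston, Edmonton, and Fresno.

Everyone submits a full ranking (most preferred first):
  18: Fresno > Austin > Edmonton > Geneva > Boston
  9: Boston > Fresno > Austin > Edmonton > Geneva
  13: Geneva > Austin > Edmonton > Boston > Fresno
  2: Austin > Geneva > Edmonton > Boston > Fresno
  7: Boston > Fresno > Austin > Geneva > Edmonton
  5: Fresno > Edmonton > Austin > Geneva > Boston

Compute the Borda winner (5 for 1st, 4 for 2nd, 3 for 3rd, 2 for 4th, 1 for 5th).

Geneva: 18×2 + 9×1 + 13×5 + 2×4 + 7×2 + 5×2 = 142
Austin: 18×4 + 9×3 + 13×4 + 2×5 + 7×3 + 5×3 = 197
Boston: 18×1 + 9×5 + 13×2 + 2×2 + 7×5 + 5×1 = 133
Edmonton: 18×3 + 9×2 + 13×3 + 2×3 + 7×1 + 5×4 = 144
Fresno: 18×5 + 9×4 + 13×1 + 2×1 + 7×4 + 5×5 = 194

Austin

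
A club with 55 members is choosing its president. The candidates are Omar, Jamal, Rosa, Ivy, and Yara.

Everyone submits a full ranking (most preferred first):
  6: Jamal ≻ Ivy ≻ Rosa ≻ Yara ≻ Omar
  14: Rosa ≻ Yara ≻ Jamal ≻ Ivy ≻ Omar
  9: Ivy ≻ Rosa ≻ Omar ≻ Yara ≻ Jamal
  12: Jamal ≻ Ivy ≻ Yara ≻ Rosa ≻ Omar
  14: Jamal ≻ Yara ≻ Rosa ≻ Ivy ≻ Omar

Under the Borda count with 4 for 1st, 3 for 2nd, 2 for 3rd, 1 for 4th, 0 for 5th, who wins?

Omar: 6×0 + 14×0 + 9×2 + 12×0 + 14×0 = 18
Jamal: 6×4 + 14×2 + 9×0 + 12×4 + 14×4 = 156
Rosa: 6×2 + 14×4 + 9×3 + 12×1 + 14×2 = 135
Ivy: 6×3 + 14×1 + 9×4 + 12×3 + 14×1 = 118
Yara: 6×1 + 14×3 + 9×1 + 12×2 + 14×3 = 123

Jamal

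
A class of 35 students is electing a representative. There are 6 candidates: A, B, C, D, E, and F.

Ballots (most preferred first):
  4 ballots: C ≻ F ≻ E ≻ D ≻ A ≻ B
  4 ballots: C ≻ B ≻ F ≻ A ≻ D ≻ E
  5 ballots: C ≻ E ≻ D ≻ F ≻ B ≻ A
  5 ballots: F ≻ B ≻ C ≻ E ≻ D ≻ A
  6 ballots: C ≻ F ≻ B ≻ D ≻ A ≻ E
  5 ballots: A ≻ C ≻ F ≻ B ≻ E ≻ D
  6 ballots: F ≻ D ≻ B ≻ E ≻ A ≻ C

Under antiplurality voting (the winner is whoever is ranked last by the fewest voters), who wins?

Last-place votes: A 10, B 4, C 6, D 5, E 10, F 0.

F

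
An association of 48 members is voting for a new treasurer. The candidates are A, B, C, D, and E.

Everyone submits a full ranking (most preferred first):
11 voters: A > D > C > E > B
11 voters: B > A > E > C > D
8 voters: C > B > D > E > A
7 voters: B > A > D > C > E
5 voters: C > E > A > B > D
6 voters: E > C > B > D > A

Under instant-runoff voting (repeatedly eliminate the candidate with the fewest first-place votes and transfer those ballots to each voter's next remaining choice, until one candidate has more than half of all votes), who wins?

Round 1: A 11, B 18, C 13, D 0, E 6. D eliminated.
Round 2: A 11, B 18, C 13, E 6. E eliminated.
Round 3: A 11, B 18, C 19. A eliminated.
Round 4: B 18, C 30. C has a majority (≥25).

C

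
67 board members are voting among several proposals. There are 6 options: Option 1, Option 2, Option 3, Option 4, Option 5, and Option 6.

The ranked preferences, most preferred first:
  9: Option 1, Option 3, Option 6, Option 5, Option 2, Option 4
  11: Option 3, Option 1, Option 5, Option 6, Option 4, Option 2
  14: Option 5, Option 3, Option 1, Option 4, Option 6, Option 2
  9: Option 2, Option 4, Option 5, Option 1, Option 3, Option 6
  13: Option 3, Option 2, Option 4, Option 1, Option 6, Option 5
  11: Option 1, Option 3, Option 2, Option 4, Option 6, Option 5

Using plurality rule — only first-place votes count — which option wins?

First-place votes: Option 1 20, Option 2 9, Option 3 24, Option 4 0, Option 5 14, Option 6 0.

Option 3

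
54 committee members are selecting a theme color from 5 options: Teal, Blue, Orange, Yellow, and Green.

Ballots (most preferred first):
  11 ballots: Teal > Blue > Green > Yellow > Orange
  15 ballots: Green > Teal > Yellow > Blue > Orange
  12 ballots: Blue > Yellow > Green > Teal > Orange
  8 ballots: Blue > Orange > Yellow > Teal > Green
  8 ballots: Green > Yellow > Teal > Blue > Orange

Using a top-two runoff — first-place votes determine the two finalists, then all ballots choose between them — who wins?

Round 1 first-place votes: Teal 11, Blue 20, Orange 0, Yellow 0, Green 23. Green and Blue advance.
Runoff: Green is ranked above Blue on 23 ballots, Blue above Green on 31.

Blue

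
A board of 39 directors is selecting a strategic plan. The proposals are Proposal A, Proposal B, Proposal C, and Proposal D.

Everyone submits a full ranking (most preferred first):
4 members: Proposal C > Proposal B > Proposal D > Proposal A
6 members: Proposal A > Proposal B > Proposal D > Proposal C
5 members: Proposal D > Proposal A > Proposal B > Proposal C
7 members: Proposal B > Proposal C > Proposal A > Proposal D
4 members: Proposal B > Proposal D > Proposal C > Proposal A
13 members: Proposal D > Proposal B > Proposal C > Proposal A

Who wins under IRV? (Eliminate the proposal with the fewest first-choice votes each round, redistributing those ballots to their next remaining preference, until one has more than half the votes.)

Round 1: Proposal A 6, Proposal B 11, Proposal C 4, Proposal D 18. Proposal C eliminated.
Round 2: Proposal A 6, Proposal B 15, Proposal D 18. Proposal A eliminated.
Round 3: Proposal B 21, Proposal D 18. Proposal B has a majority (≥20).

Proposal B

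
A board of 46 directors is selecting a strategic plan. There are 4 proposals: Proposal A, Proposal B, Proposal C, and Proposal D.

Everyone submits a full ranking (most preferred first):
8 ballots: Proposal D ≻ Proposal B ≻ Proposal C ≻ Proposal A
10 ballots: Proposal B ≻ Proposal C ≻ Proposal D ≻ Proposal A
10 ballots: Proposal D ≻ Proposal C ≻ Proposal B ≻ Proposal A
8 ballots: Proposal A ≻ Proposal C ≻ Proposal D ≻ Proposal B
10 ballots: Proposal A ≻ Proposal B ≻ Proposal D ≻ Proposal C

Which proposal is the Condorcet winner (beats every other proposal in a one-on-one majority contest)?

Proposal D vs Proposal A: 28–18
Proposal D vs Proposal B: 26–20
Proposal D vs Proposal C: 28–18
Proposal D beats every other proposal.

Proposal D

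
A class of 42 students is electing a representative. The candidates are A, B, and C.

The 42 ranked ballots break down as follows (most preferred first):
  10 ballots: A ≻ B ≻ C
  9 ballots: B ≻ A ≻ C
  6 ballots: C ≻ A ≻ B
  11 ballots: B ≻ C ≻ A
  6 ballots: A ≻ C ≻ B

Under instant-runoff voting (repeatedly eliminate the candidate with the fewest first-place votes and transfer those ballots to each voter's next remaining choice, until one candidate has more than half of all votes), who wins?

A

Round 1: A 16, B 20, C 6. C eliminated.
Round 2: A 22, B 20. A has a majority (≥22).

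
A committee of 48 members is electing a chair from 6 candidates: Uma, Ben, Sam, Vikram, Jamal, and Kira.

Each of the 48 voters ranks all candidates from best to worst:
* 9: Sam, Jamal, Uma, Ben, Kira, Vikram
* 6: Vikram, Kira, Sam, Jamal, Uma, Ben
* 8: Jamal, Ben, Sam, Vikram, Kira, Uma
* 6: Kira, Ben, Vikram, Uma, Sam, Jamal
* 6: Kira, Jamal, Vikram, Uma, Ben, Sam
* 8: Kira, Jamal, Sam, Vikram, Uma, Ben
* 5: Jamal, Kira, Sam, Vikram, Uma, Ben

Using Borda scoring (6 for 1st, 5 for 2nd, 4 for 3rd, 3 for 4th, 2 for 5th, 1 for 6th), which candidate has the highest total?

Uma: 9×4 + 6×2 + 8×1 + 6×3 + 6×3 + 8×2 + 5×2 = 118
Ben: 9×3 + 6×1 + 8×5 + 6×5 + 6×2 + 8×1 + 5×1 = 128
Sam: 9×6 + 6×4 + 8×4 + 6×2 + 6×1 + 8×4 + 5×4 = 180
Vikram: 9×1 + 6×6 + 8×3 + 6×4 + 6×4 + 8×3 + 5×3 = 156
Jamal: 9×5 + 6×3 + 8×6 + 6×1 + 6×5 + 8×5 + 5×6 = 217
Kira: 9×2 + 6×5 + 8×2 + 6×6 + 6×6 + 8×6 + 5×5 = 209

Jamal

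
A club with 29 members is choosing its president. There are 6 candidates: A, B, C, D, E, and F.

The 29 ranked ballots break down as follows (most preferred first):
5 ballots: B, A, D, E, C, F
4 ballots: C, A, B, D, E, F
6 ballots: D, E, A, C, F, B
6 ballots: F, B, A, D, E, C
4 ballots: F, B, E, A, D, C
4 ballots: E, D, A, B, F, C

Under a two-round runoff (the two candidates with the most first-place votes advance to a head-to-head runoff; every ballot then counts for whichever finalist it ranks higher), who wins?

D

Round 1 first-place votes: A 0, B 5, C 4, D 6, E 4, F 10. F and D advance.
Runoff: F is ranked above D on 10 ballots, D above F on 19.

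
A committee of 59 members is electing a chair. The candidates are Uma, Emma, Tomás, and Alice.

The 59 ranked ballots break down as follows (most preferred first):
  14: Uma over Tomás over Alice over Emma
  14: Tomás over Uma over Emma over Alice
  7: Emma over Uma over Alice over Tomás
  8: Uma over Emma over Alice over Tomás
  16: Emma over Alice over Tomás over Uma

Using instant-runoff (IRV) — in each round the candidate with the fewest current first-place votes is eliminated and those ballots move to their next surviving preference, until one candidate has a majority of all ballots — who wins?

Uma

Round 1: Uma 22, Emma 23, Tomás 14, Alice 0. Alice eliminated.
Round 2: Uma 22, Emma 23, Tomás 14. Tomás eliminated.
Round 3: Uma 36, Emma 23. Uma has a majority (≥30).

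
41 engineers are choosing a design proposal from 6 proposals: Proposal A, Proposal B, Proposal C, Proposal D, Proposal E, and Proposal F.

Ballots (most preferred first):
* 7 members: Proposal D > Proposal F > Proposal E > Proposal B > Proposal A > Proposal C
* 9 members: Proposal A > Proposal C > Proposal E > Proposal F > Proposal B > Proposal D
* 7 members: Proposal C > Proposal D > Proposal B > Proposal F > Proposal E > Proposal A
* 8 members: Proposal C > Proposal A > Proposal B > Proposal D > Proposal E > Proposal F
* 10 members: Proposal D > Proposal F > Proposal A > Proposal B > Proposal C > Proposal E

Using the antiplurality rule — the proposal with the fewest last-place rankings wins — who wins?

Last-place votes: Proposal A 7, Proposal B 0, Proposal C 7, Proposal D 9, Proposal E 10, Proposal F 8.

Proposal B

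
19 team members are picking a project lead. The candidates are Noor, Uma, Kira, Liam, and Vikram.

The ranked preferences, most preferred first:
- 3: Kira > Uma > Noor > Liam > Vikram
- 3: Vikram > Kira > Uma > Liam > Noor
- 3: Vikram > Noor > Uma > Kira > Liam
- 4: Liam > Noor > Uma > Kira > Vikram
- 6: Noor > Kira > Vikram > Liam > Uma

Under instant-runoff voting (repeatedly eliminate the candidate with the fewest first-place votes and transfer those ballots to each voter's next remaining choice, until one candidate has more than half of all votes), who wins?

Noor

Round 1: Noor 6, Uma 0, Kira 3, Liam 4, Vikram 6. Uma eliminated.
Round 2: Noor 6, Kira 3, Liam 4, Vikram 6. Kira eliminated.
Round 3: Noor 9, Liam 4, Vikram 6. Liam eliminated.
Round 4: Noor 13, Vikram 6. Noor has a majority (≥10).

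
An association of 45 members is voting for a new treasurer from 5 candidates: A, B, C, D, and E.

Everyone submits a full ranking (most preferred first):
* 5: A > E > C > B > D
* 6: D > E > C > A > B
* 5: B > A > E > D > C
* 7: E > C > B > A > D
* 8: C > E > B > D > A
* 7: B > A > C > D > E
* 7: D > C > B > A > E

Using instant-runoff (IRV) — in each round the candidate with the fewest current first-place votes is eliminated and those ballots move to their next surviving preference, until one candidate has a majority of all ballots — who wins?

Round 1: A 5, B 12, C 8, D 13, E 7. A eliminated.
Round 2: B 12, C 8, D 13, E 12. C eliminated.
Round 3: B 12, D 13, E 20. B eliminated.
Round 4: D 20, E 25. E has a majority (≥23).

E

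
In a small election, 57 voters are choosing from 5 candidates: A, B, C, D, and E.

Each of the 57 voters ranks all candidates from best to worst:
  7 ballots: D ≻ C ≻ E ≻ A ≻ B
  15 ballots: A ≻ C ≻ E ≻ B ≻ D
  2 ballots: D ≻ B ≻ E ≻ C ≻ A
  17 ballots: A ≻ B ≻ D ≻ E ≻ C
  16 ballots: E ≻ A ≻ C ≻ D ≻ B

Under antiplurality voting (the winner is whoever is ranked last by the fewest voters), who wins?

Last-place votes: A 2, B 23, C 17, D 15, E 0.

E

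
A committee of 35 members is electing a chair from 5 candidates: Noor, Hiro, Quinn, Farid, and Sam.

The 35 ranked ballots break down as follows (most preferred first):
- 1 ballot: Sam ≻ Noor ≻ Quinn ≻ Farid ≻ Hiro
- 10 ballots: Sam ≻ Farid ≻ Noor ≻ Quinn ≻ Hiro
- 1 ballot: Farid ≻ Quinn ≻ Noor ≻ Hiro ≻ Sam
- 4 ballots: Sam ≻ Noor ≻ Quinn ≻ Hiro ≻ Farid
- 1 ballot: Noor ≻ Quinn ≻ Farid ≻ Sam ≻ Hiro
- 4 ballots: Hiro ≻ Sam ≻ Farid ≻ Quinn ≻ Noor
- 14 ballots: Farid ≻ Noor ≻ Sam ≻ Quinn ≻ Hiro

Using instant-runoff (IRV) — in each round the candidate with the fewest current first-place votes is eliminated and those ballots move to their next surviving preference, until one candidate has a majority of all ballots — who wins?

Round 1: Noor 1, Hiro 4, Quinn 0, Farid 15, Sam 15. Quinn eliminated.
Round 2: Noor 1, Hiro 4, Farid 15, Sam 15. Noor eliminated.
Round 3: Hiro 4, Farid 16, Sam 15. Hiro eliminated.
Round 4: Farid 16, Sam 19. Sam has a majority (≥18).

Sam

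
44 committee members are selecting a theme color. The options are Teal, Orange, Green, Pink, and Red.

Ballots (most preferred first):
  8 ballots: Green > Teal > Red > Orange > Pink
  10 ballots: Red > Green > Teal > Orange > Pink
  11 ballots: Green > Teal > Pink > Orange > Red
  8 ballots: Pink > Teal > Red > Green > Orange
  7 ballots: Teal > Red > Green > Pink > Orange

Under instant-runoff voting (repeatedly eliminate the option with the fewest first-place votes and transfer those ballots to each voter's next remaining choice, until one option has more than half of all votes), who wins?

Round 1: Teal 7, Orange 0, Green 19, Pink 8, Red 10. Orange eliminated.
Round 2: Teal 7, Green 19, Pink 8, Red 10. Teal eliminated.
Round 3: Green 19, Pink 8, Red 17. Pink eliminated.
Round 4: Green 19, Red 25. Red has a majority (≥23).

Red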